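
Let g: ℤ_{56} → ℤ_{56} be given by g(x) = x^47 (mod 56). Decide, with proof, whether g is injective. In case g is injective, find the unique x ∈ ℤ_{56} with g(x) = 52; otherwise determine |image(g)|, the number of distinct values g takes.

35

g(0) = 0^47 = 0.
g(14): Repeated squaring mod 56: 14^1 ≡ 14, 14^2 ≡ 14² = 196 ≡ 28, 14^4 ≡ 28² = 784 ≡ 0, 14^8 ≡ 0² = 0, 14^16 ≡ 0² = 0, 14^32 ≡ 0² = 0. Since 47 = 32 + 8 + 4 + 2 + 1, 14^47 ≡ 0·0·0·28·14: 0·0 = 0, then 0·0 = 0, then 0·28 = 0, then 0·14 = 0. So 14^47 ≡ 0 (mod 56).
So g(0) = g(14) = 0 while 0 ≠ 14, so g is not injective.
Since g is not injective, we determine |image(g)|. Computing x^47 mod 56 for each x (by repeated squaring, reducing mod 56 at every step), the values g(0), g(1), …, g(55) are: 0, 1, 32, 19, 16, 45, 48, 7, 8, 25, 40, 51, 24, 13, 0, 15, 32, 33, 16, 3, 48, 21, 8, 39, 40, 9, 24, 27, 0, 29, 32, 47, 16, 17, 48, 35, 8, 53, 40, 23, 24, 41, 0, 43, 32, 5, 16, 31, 48, 49, 8, 11, 40, 37, 24, 55.
The distinct values are {0, 1, 3, 5, 7, 8, 9, 11, 13, 15, 16, 17, 19, 21, 23, 24, 25, 27, 29, 31, 32, 33, 35, 37, 39, 40, 41, 43, 45, 47, 48, 49, 51, 53, 55}; there are 35 of them.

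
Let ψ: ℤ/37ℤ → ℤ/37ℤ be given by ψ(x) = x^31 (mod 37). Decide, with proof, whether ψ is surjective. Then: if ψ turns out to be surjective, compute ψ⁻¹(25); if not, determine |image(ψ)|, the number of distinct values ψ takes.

28

Since 37 is prime, the nonzero elements of ℤ/37ℤ form a cyclic group of order 36.
As gcd(31, 36) = 1, raising to the 31st power is a bijection on this group: if u^31 ≡ v^31 then (uv^{−1})^31 = 1, and the only element of order dividing gcd(31, 36) = 1 is 1, so u = v.
With ψ(0) = 0 this makes ψ injective on all of ℤ/37ℤ, hence bijective (finite equal-size domain and codomain). In particular ψ is surjective.
Since ψ is surjective, we find the preimage of 25. The inverse of x ↦ x^31 on (ℤ/37ℤ)^× is x ↦ x^7, because 31·7 = 217 = 6·36 + 1 ≡ 1 (mod 36) and x^{36} = 1 for x ≠ 0 (Fermat). So ψ⁻¹(25) = 25^7 mod 37.
Repeated squaring mod 37: 25^1 ≡ 25, 25^2 ≡ 25² = 625 ≡ 33, 25^4 ≡ 33² = 1089 ≡ 16. Since 7 = 4 + 2 + 1, 25^7 ≡ 16·33·25: 16·33 = 528 ≡ 10, then 10·25 = 250 ≡ 28. So 25^7 ≡ 28 (mod 37).
Hence ψ⁻¹(25) = 28.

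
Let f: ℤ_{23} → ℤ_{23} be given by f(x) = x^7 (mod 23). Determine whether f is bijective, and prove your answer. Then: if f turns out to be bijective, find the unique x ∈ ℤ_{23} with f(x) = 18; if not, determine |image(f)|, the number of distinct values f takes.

Since 23 is prime, the nonzero elements of ℤ_{23} form a cyclic group of order 22.
As gcd(7, 22) = 1, raising to the 7th power is a bijection on this group: if u^7 ≡ v^7 then (uv^{−1})^7 = 1, and the only element of order dividing gcd(7, 22) = 1 is 1, so u = v.
With f(0) = 0 this makes f injective on all of ℤ_{23}, hence bijective (finite equal-size domain and codomain). In particular f is bijective.
Since f is bijective, we find the preimage of 18. The inverse of x ↦ x^7 on (ℤ_{23})^× is x ↦ x^19, because 7·19 = 133 = 6·22 + 1 ≡ 1 (mod 22) and x^{22} = 1 for x ≠ 0 (Fermat). So f⁻¹(18) = 18^19 mod 23.
Repeated squaring mod 23: 18^1 ≡ 18, 18^2 ≡ 18² = 324 ≡ 2, 18^4 ≡ 2² = 4, 18^8 ≡ 4² = 16, 18^16 ≡ 16² = 256 ≡ 3. Since 19 = 16 + 2 + 1, 18^19 ≡ 3·2·18: 3·2 = 6, then 6·18 = 108 ≡ 16. So 18^19 ≡ 16 (mod 23).
Hence f⁻¹(18) = 16.

16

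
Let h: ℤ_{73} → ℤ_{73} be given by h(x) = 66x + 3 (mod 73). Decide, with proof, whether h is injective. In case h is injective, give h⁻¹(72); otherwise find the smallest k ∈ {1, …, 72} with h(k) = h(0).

Suppose h(a) = h(b) in ℤ_{73}. Then 66a + 3 ≡ 66b + 3 (mod 73), therefore 66(a − b) ≡ 0 (mod 73).
Since gcd(66, 73) = 1, 66 is invertible modulo 73, therefore a − b ≡ 0 (mod 73), i.e. a = b.
So h is injective.
We now compute 66⁻¹ mod 73 explicitly. Euclid's algorithm: 73 = 1·66 + 7, 66 = 9·7 + 3, 7 = 2·3 + 1; back-substituting gives 1 = 52·66 − 47·73, so 66⁻¹ ≡ 52 (mod 73).
Since h is injective, we compute h⁻¹(72): solve 66x + 3 ≡ 72 (mod 73), i.e. 66x ≡ 69 (mod 73).
Multiplying by 66⁻¹ = 52 gives x ≡ 52·69 = 3588 = 49·73 + 11 ≡ 11 (mod 73).
Check: h(11) = 66·11 + 3 = 729 = 9·73 + 72 ≡ 72 (mod 73).

11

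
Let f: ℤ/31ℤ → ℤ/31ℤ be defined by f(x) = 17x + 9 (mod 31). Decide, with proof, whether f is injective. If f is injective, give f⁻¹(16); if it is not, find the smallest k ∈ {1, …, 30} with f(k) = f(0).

15

Suppose f(s) = f(t) in ℤ/31ℤ. Then 17s + 9 ≡ 17t + 9 (mod 31), hence 17(s − t) ≡ 0 (mod 31).
Since gcd(17, 31) = 1, 17 is invertible modulo 31, so s − t ≡ 0 (mod 31), i.e. s = t.
So f is injective.
We now compute 17⁻¹ mod 31 explicitly. Euclid's algorithm: 31 = 1·17 + 14, 17 = 1·14 + 3, 14 = 4·3 + 2, 3 = 1·2 + 1; back-substituting gives 1 = 11·17 − 6·31, so 17⁻¹ ≡ 11 (mod 31).
Since f is injective, we find f⁻¹(16): we need 17x ≡ 16 − 9 ≡ 7 (mod 31). Using 17⁻¹ = 11: x ≡ 11·7 = 77 = 2·31 + 15, so x = 15.
Check: f(15) = 17·15 + 9 = 264 = 8·31 + 16 ≡ 16 (mod 31).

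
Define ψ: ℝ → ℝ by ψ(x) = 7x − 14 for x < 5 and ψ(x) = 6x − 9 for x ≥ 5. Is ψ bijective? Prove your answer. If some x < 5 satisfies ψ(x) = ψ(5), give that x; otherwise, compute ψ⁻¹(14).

Both pieces are strictly increasing (slopes 7 and 6), so each is injective on its own interval.
The left piece maps (−∞, 5) onto (−∞, 21); the right piece maps [5, ∞) onto [21, ∞).
Since 21 = 21, the images partition ℝ: ψ is injective and surjective, hence bijective.
Because the two images are disjoint, no x < 5 has ψ(x) = ψ(5), so we compute ψ⁻¹(14): 14 lies in (−∞, 21), so solve 7x − 14 = 14: x = (14 + 14)/7 = 4.

4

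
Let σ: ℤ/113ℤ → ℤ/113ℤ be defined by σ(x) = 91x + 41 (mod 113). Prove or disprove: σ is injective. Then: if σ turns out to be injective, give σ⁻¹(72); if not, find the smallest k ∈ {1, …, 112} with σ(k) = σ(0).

Suppose σ(s) = σ(t) in ℤ/113ℤ. Then 91s + 41 ≡ 91t + 41 (mod 113), hence 91(s − t) ≡ 0 (mod 113).
Since gcd(91, 113) = 1, 91 is invertible modulo 113, so s − t ≡ 0 (mod 113), i.e. s = t.
So σ is injective.
We now compute 91⁻¹ mod 113 explicitly. Euclid's algorithm: 113 = 1·91 + 22, 91 = 4·22 + 3, 22 = 7·3 + 1; back-substituting gives 1 = 77·91 − 62·113, so 91⁻¹ ≡ 77 (mod 113).
Since σ is injective, we compute σ⁻¹(72): solve 91x + 41 ≡ 72 (mod 113), i.e. 91x ≡ 31 (mod 113).
Multiplying by 91⁻¹ = 77 gives x ≡ 77·31 = 2387 = 21·113 + 14 ≡ 14 (mod 113).
Check: σ(14) = 91·14 + 41 = 1315 = 11·113 + 72 ≡ 72 (mod 113).

14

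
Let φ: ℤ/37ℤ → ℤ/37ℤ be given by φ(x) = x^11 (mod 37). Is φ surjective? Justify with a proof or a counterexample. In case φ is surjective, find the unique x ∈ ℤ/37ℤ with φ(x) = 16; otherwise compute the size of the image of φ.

Since 37 is prime, the nonzero elements of ℤ/37ℤ form a cyclic group of order 36.
As gcd(11, 36) = 1, raising to the 11th power is a bijection on this group: if s^11 ≡ t^11 then (st^{−1})^11 = 1, and the only element of order dividing gcd(11, 36) = 1 is 1, so s = t.
With φ(0) = 0 this makes φ injective on all of ℤ/37ℤ, hence bijective (finite equal-size domain and codomain). In particular φ is surjective.
Since φ is surjective, we find the preimage of 16. The inverse of x ↦ x^11 on (ℤ/37ℤ)^× is x ↦ x^23, because 11·23 = 253 = 7·36 + 1 ≡ 1 (mod 36) and x^{36} = 1 for x ≠ 0 (Fermat). So φ⁻¹(16) = 16^23 mod 37.
Repeated squaring mod 37: 16^1 ≡ 16, 16^2 ≡ 16² = 256 ≡ 34, 16^4 ≡ 34² = 1156 ≡ 9, 16^8 ≡ 9² = 81 ≡ 7, 16^16 ≡ 7² = 49 ≡ 12. Since 23 = 16 + 4 + 2 + 1, 16^23 ≡ 12·9·34·16: 12·9 = 108 ≡ 34, then 34·34 = 1156 ≡ 9, then 9·16 = 144 ≡ 33. So 16^23 ≡ 33 (mod 37).
Hence φ⁻¹(16) = 33.

33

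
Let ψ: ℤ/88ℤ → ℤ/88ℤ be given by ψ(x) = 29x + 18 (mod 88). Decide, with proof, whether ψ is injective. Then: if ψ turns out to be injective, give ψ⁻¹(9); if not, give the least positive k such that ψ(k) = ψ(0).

27

Suppose ψ(s) = ψ(t) in ℤ/88ℤ. Then 29s + 18 ≡ 29t + 18 (mod 88), thus 29(s − t) ≡ 0 (mod 88).
Since gcd(29, 88) = 1, 29 is invertible modulo 88, thus s − t ≡ 0 (mod 88), i.e. s = t.
So ψ is injective.
We now compute 29⁻¹ mod 88 explicitly. Euclid's algorithm: 88 = 3·29 + 1; back-substituting gives 1 = 85·29 − 28·88, so 29⁻¹ ≡ 85 (mod 88).
Since ψ is injective, we compute ψ⁻¹(9): solve 29x + 18 ≡ 9 (mod 88), i.e. 29x ≡ 79 (mod 88).
Multiplying by 29⁻¹ = 85 gives x ≡ 85·79 = 6715 = 76·88 + 27 ≡ 27 (mod 88).
Check: ψ(27) = 29·27 + 18 = 801 = 9·88 + 9 ≡ 9 (mod 88).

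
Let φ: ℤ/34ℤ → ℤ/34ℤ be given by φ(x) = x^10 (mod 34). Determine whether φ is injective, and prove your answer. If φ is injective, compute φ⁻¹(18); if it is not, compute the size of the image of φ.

18

φ(16): Repeated squaring mod 34: 16^1 ≡ 16, 16^2 ≡ 16² = 256 ≡ 18, 16^4 ≡ 18² = 324 ≡ 18, 16^8 ≡ 18² = 324 ≡ 18. Since 10 = 8 + 2, 16^10 ≡ 18·18: 18·18 = 324 ≡ 18. So 16^10 ≡ 18 (mod 34).
φ(18): Repeated squaring mod 34: 18^1 ≡ 18, 18^2 ≡ 18² = 324 ≡ 18, 18^4 ≡ 18² = 324 ≡ 18, 18^8 ≡ 18² = 324 ≡ 18. Since 10 = 8 + 2, 18^10 ≡ 18·18: 18·18 = 324 ≡ 18. So 18^10 ≡ 18 (mod 34).
So φ(16) = φ(18) = 18 while 16 ≠ 18, therefore φ is not injective.
Since φ is not injective, we determine |image(φ)|. Computing x^10 mod 34 for each x (by repeated squaring, reducing mod 34 at every step), the values φ(0), φ(1), …, φ(33) are: 0, 1, 4, 25, 16, 9, 32, 19, 30, 13, 2, 15, 26, 33, 8, 21, 18, 17, 18, 21, 8, 33, 26, 15, 2, 13, 30, 19, 32, 9, 16, 25, 4, 1.
The distinct values are {0, 1, 2, 4, 8, 9, 13, 15, 16, 17, 18, 19, 21, 25, 26, 30, 32, 33}; there are 18 of them.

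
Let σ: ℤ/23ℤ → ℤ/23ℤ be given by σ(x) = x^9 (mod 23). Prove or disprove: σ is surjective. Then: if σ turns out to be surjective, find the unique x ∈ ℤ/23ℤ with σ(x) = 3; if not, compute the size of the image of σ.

13

Since 23 is prime, the nonzero elements of ℤ/23ℤ form a cyclic group of order 22.
As gcd(9, 22) = 1, raising to the 9th power is a bijection on this group: if a^9 ≡ b^9 then (ab^{−1})^9 = 1, and the only element of order dividing gcd(9, 22) = 1 is 1, so a = b.
With σ(0) = 0 this makes σ injective on all of ℤ/23ℤ, hence bijective (finite equal-size domain and codomain). In particular σ is surjective.
Since σ is surjective, we find the preimage of 3. The inverse of x ↦ x^9 on (ℤ/23ℤ)^× is x ↦ x^5, because 9·5 = 45 = 2·22 + 1 ≡ 1 (mod 22) and x^{22} = 1 for x ≠ 0 (Fermat). So σ⁻¹(3) = 3^5 mod 23.
Repeated squaring mod 23: 3^1 ≡ 3, 3^2 ≡ 3² = 9, 3^4 ≡ 9² = 81 ≡ 12. Since 5 = 4 + 1, 3^5 ≡ 12·3: 12·3 = 36 ≡ 13. So 3^5 ≡ 13 (mod 23).
Hence σ⁻¹(3) = 13.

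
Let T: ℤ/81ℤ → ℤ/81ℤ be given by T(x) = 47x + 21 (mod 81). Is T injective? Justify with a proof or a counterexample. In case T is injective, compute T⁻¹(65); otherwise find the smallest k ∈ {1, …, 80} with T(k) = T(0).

By definition, injectivity means: for all x_1, x_2 in the domain, T(x_1) = T(x_2) implies x_1 = x_2.
Suppose T(x_1) = T(x_2) in ℤ/81ℤ. Then 47x_1 + 21 ≡ 47x_2 + 21 (mod 81), thus 47(x_1 − x_2) ≡ 0 (mod 81).
Since gcd(47, 81) = 1, 47 is invertible modulo 81, thus x_1 − x_2 ≡ 0 (mod 81), i.e. x_1 = x_2.
Hence T is injective.
We now compute 47⁻¹ mod 81 explicitly. Euclid's algorithm: 81 = 1·47 + 34, 47 = 1·34 + 13, 34 = 2·13 + 8, 13 = 1·8 + 5, 8 = 1·5 + 3, 5 = 1·3 + 2, 3 = 1·2 + 1; back-substituting gives 1 = 50·47 − 29·81, so 47⁻¹ ≡ 50 (mod 81).
Since T is injective, we compute T⁻¹(65): solve 47x + 21 ≡ 65 (mod 81), i.e. 47x ≡ 44 (mod 81).
Multiplying by 47⁻¹ = 50 gives x ≡ 50·44 = 2200 = 27·81 + 13 ≡ 13 (mod 81).
Check: T(13) = 47·13 + 21 = 632 = 7·81 + 65 ≡ 65 (mod 81).

13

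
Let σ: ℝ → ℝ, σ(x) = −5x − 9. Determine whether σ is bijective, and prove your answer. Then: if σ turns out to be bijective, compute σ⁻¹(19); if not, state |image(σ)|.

Suppose σ(x_1) = σ(x_2). Then −5x_1 − 9 = −5x_2 − 9, hence −5x_1 = −5x_2, thus x_1 = x_2.
For any y ∈ ℝ, x = (y + 9)/(−5) satisfies σ(x) = y.
Therefore σ is bijective.
Since σ is bijective, we compute σ⁻¹(19) = (19 + 9)/(−5) = −28/5.

-28/5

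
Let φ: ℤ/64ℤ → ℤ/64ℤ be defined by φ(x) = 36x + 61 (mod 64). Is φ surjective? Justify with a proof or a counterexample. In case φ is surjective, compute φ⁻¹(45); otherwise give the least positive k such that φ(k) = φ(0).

Since gcd(36, 64) = 4, we have 36x ≡ 0 (mod 4) for all x, so φ(x) ≡ 1 (mod 4).
But 0 ≢ 1 (mod 4), so 0 ∈ ℤ/64ℤ has no preimage. Thus φ is not surjective.
Since φ is not surjective, we find the least positive k with φ(k) = φ(0): this means 36k ≡ 0 (mod 64), i.e. 64 ∣ 36k. Since gcd(36, 64) = 4, dividing through by 4 this holds exactly when 16 ∣ 9k, and as gcd(9, 16) = 1, exactly when 16 ∣ k.
The smallest positive such k is 16.

16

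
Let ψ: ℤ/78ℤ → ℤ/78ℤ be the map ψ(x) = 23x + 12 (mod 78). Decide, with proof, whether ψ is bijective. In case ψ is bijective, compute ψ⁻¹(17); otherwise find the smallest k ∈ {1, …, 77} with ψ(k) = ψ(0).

7

Recall: injectivity means: for all u, v in the domain, ψ(u) = ψ(v) implies u = v.
If ψ(u) = ψ(v), then 23u ≡ 23v (mod 78). Because gcd(23, 78) = 1, we may cancel 23 to get u ≡ v (mod 78).
We now compute 23⁻¹ mod 78 explicitly. Euclid's algorithm: 78 = 3·23 + 9, 23 = 2·9 + 5, 9 = 1·5 + 4, 5 = 1·4 + 1; back-substituting gives 1 = 17·23 − 5·78, so 23⁻¹ ≡ 17 (mod 78).
For any y ∈ ℤ/78ℤ, x = 17(y − 12) mod 78 satisfies ψ(x) = 23·17(y − 12) + 12 ≡ y (since 23·17 ≡ 1 mod 78). So every y has a preimage.
Thus ψ is bijective.
Since ψ is bijective, we compute ψ⁻¹(17): solve 23x + 12 ≡ 17 (mod 78), i.e. 23x ≡ 5 (mod 78).
Multiplying by 23⁻¹ = 17 gives x ≡ 17·5 = 85 = 1·78 + 7 ≡ 7 (mod 78).
Check: ψ(7) = 23·7 + 12 = 173 = 2·78 + 17 ≡ 17 (mod 78).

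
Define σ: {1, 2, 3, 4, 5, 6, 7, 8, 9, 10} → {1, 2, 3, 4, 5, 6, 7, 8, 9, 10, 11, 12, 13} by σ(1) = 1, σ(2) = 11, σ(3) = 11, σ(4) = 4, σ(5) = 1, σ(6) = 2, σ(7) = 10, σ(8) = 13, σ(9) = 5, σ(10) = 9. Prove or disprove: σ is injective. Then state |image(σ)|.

σ(2) = 11 = σ(3) with 2 ≠ 3, so σ is not injective.
The image of σ is {1, 2, 4, 5, 9, 10, 11, 13}, which has 8 elements.

8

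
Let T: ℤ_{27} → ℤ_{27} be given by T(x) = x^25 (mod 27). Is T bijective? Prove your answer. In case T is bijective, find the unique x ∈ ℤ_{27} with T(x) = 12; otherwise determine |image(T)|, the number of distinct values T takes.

19

T(0) = 0^25 = 0.
T(3): Repeated squaring mod 27: 3^1 ≡ 3, 3^2 ≡ 3² = 9, 3^4 ≡ 9² = 81 ≡ 0, 3^8 ≡ 0² = 0, 3^16 ≡ 0² = 0. Since 25 = 16 + 8 + 1, 3^25 ≡ 0·0·3: 0·0 = 0, then 0·3 = 0. So 3^25 ≡ 0 (mod 27).
So T(0) = T(3) = 0 while 0 ≠ 3, thus T is not injective, hence not bijective.
Since T is not bijective, we determine |image(T)|. Computing x^25 mod 27 for each x (by repeated squaring, reducing mod 27 at every step), the values T(0), T(1), …, T(26) are: 0, 1, 20, 0, 22, 14, 0, 16, 8, 0, 10, 2, 0, 4, 23, 0, 25, 17, 0, 19, 11, 0, 13, 5, 0, 7, 26.
The distinct values are {0, 1, 2, 4, 5, 7, 8, 10, 11, 13, 14, 16, 17, 19, 20, 22, 23, 25, 26}; there are 19 of them.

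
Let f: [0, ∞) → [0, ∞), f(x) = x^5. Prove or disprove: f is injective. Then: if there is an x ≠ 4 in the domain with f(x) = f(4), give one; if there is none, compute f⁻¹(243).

On [0, ∞), x ↦ x^5 is strictly increasing, so f(a) = f(b) forces a = b. So f is injective.
Since x ↦ x^5 is strictly increasing on [0, ∞), it is injective there, so no x ≠ 4 in the domain has f(x) = f(4). We therefore compute f⁻¹(243) = 243^{1/5} = 3 (indeed 3^5 = 243).

3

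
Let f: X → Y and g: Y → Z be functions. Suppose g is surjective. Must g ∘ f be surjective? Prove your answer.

not surjective

No. Take X = {0}, Y = Z = {0, 1, 2, 3, 4}, f(0) = 0, and g = identity (surjective).
Then (g ∘ f)(0) = 0, and 4 ∈ Z has no preimage under g ∘ f, so g ∘ f is not surjective.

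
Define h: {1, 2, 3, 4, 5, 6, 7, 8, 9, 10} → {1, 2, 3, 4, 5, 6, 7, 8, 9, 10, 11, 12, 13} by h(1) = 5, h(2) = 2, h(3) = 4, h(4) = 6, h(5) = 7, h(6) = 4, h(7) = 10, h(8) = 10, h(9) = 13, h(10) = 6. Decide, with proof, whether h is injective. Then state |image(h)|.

7

h(3) = 4 = h(6) with 3 ≠ 6, so h is not injective.
The image of h is {2, 4, 5, 6, 7, 10, 13}, which has 7 elements.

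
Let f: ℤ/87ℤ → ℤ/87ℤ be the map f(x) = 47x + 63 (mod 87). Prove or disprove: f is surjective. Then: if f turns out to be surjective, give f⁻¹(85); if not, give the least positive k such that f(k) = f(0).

56

Since gcd(47, 87) = 1, 47 is invertible modulo 87. Euclid's algorithm: 87 = 1·47 + 40, 47 = 1·40 + 7, 40 = 5·7 + 5, 7 = 1·5 + 2, 5 = 2·2 + 1; back-substituting gives 1 = 50·47 − 27·87, so 47⁻¹ ≡ 50 (mod 87).
For any y ∈ ℤ/87ℤ, x = 50(y − 63) mod 87 satisfies f(x) = 47·50(y − 63) + 63 ≡ y (since 47·50 ≡ 1 mod 87). So every y has a preimage.
Therefore f is surjective.
Since f is surjective, we find f⁻¹(85): we need 47x ≡ 85 − 63 ≡ 22 (mod 87). Using 47⁻¹ = 50: x ≡ 50·22 = 1100 = 12·87 + 56, so x = 56.
Check: f(56) = 47·56 + 63 = 2695 = 30·87 + 85 ≡ 85 (mod 87).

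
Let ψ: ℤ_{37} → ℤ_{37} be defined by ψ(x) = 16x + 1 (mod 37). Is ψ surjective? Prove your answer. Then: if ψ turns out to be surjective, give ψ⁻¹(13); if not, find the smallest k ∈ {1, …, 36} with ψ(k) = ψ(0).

10

Since gcd(16, 37) = 1, 16 is invertible modulo 37. Euclid's algorithm: 37 = 2·16 + 5, 16 = 3·5 + 1; back-substituting gives 1 = 7·16 − 3·37, so 16⁻¹ ≡ 7 (mod 37).
For any y ∈ ℤ_{37}, x = 7(y − 1) mod 37 satisfies ψ(x) = 16·7(y − 1) + 1 ≡ y (since 16·7 ≡ 1 mod 37). So every y has a preimage.
Hence ψ is surjective.
Since ψ is surjective, we find ψ⁻¹(13): we need 16x ≡ 13 − 1 ≡ 12 (mod 37). Using 16⁻¹ = 7: x ≡ 7·12 = 84 = 2·37 + 10, so x = 10.
Check: ψ(10) = 16·10 + 1 = 161 = 4·37 + 13 ≡ 13 (mod 37).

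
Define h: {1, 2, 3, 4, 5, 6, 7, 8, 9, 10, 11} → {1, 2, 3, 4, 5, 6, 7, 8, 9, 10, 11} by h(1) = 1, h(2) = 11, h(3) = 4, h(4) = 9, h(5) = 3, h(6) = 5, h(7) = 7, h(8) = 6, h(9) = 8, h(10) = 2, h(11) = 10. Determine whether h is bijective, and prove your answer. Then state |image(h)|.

The values 1, 11, 4, 9, 3, 5, 7, 6, 8, 2, 10 are a permutation of {1, 2, 3, 4, 5, 6, 7, 8, 9, 10, 11}: each element appears exactly once.
So h is injective and surjective, hence bijective.
The image of h is {1, 2, 3, 4, 5, 6, 7, 8, 9, 10, 11}, which has 11 elements.

11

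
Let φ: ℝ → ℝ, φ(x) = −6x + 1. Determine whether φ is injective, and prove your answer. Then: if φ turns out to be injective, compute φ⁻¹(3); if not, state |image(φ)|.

-1/3

Suppose φ(u) = φ(v). Then −6u + 1 = −6v + 1, hence −6u = −6v, so u = v.
Hence φ is injective.
Since φ is injective, we compute φ⁻¹(3) = (3 − 1)/(−6) = −1/3.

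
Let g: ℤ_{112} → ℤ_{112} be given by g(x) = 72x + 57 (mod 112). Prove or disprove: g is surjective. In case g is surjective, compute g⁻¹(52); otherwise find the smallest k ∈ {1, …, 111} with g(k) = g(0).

Recall that g is surjective if every y in the codomain equals g(x) for some x in the domain.
Since gcd(72, 112) = 8, we have 72x ≡ 0 (mod 8) for all x, so g(x) ≡ 1 (mod 8).
But 0 ≢ 1 (mod 8), so 0 ∈ ℤ_{112} has no preimage. Hence g is not surjective.
Since g is not surjective, we find the least positive k with g(k) = g(0): this means 72k ≡ 0 (mod 112), i.e. 112 ∣ 72k. Since gcd(72, 112) = 8, dividing through by 8 this holds exactly when 14 ∣ 9k, and as gcd(9, 14) = 1, exactly when 14 ∣ k.
The smallest positive such k is 14.

14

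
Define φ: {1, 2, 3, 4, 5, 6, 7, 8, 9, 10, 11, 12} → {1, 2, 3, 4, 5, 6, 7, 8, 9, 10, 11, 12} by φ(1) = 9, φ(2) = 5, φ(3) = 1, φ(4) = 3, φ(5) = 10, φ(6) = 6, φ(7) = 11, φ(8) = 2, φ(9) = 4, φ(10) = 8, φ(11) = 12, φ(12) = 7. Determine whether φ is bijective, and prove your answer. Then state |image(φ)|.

12

The values 9, 5, 1, 3, 10, 6, 11, 2, 4, 8, 12, 7 are a permutation of {1, 2, 3, 4, 5, 6, 7, 8, 9, 10, 11, 12}: each element appears exactly once.
So φ is injective and surjective, hence bijective.
The image of φ is {1, 2, 3, 4, 5, 6, 7, 8, 9, 10, 11, 12}, which has 12 elements.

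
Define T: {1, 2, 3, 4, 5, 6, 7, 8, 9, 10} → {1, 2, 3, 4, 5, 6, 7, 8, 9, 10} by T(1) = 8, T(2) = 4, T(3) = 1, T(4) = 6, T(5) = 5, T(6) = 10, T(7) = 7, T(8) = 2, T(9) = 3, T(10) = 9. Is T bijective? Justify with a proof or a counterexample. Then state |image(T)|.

10

The values 8, 4, 1, 6, 5, 10, 7, 2, 3, 9 are a permutation of {1, 2, 3, 4, 5, 6, 7, 8, 9, 10}: each element appears exactly once.
So T is injective and surjective, hence bijective.
The image of T is {1, 2, 3, 4, 5, 6, 7, 8, 9, 10}, which has 10 elements.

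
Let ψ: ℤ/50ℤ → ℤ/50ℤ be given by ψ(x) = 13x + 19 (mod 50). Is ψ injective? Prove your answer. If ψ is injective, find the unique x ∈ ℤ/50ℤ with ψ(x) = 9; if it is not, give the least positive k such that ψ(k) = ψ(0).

30

Suppose ψ(a) = ψ(b) in ℤ/50ℤ. Then 13a + 19 ≡ 13b + 19 (mod 50), so 13(a − b) ≡ 0 (mod 50).
Since gcd(13, 50) = 1, 13 is invertible modulo 50, so a − b ≡ 0 (mod 50), i.e. a = b.
Therefore ψ is injective.
We now compute 13⁻¹ mod 50 explicitly. Euclid's algorithm: 50 = 3·13 + 11, 13 = 1·11 + 2, 11 = 5·2 + 1; back-substituting gives 1 = 27·13 − 7·50, so 13⁻¹ ≡ 27 (mod 50).
Since ψ is injective, we compute ψ⁻¹(9): solve 13x + 19 ≡ 9 (mod 50), i.e. 13x ≡ 40 (mod 50).
Multiplying by 13⁻¹ = 27 gives x ≡ 27·40 = 1080 = 21·50 + 30 ≡ 30 (mod 50).
Check: ψ(30) = 13·30 + 19 = 409 = 8·50 + 9 ≡ 9 (mod 50).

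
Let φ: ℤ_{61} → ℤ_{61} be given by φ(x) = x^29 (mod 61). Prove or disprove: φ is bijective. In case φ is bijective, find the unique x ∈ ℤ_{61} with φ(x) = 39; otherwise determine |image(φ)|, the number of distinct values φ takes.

36

Since 61 is prime, the nonzero elements of ℤ_{61} form a cyclic group of order 60.
As gcd(29, 60) = 1, raising to the 29th power is a bijection on this group: if a^29 ≡ b^29 then (ab^{−1})^29 = 1, and the only element of order dividing gcd(29, 60) = 1 is 1, so a = b.
With φ(0) = 0 this makes φ injective on all of ℤ_{61}, hence bijective (finite equal-size domain and codomain). In particular φ is bijective.
Since φ is bijective, we find the preimage of 39. The inverse of x ↦ x^29 on (ℤ_{61})^× is x ↦ x^29, because 29·29 = 841 = 14·60 + 1 ≡ 1 (mod 60) and x^{60} = 1 for x ≠ 0 (Fermat). So φ⁻¹(39) = 39^29 mod 61.
Repeated squaring mod 61: 39^1 ≡ 39, 39^2 ≡ 39² = 1521 ≡ 57, 39^4 ≡ 57² = 3249 ≡ 16, 39^8 ≡ 16² = 256 ≡ 12, 39^16 ≡ 12² = 144 ≡ 22. Since 29 = 16 + 8 + 4 + 1, 39^29 ≡ 22·12·16·39: 22·12 = 264 ≡ 20, then 20·16 = 320 ≡ 15, then 15·39 = 585 ≡ 36. So 39^29 ≡ 36 (mod 61).
Hence φ⁻¹(39) = 36.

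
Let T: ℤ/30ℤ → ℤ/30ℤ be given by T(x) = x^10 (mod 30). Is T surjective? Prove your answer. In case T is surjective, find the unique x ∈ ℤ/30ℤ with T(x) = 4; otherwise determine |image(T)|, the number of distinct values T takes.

12

T(2): Repeated squaring mod 30: 2^1 ≡ 2, 2^2 ≡ 2² = 4, 2^4 ≡ 4² = 16, 2^8 ≡ 16² = 256 ≡ 16. Since 10 = 8 + 2, 2^10 ≡ 16·4: 16·4 = 64 ≡ 4. So 2^10 ≡ 4 (mod 30).
T(8): Repeated squaring mod 30: 8^1 ≡ 8, 8^2 ≡ 8² = 64 ≡ 4, 8^4 ≡ 4² = 16, 8^8 ≡ 16² = 256 ≡ 16. Since 10 = 8 + 2, 8^10 ≡ 16·4: 16·4 = 64 ≡ 4. So 8^10 ≡ 4 (mod 30).
So T(2) = T(8) = 4 while 2 ≠ 8, so T is not injective.
A non-injective map from the 30-element set ℤ/30ℤ to itself takes at most 29 distinct values, so it cannot be surjective. Therefore T is not surjective.
Since T is not surjective, we determine |image(T)|. Computing x^10 mod 30 for each x (by repeated squaring, reducing mod 30 at every step), the values T(0), T(1), …, T(29) are: 0, 1, 4, 9, 16, 25, 6, 19, 4, 21, 10, 1, 24, 19, 16, 15, 16, 19, 24, 1, 10, 21, 4, 19, 6, 25, 16, 9, 4, 1.
The distinct values are {0, 1, 4, 6, 9, 10, 15, 16, 19, 21, 24, 25}; there are 12 of them.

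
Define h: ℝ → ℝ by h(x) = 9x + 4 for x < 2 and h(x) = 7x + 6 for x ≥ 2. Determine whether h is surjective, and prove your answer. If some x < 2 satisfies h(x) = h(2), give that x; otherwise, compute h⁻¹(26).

Both pieces are strictly increasing (slopes 9 and 7), so each is injective on its own interval.
The left piece maps (−∞, 2) onto (−∞, 22); the right piece maps [2, ∞) onto [20, ∞).
The union (−∞, 22) ∪ [20, ∞) covers ℝ, so h is surjective.
For the follow-up: the images overlap, so an x < 2 with h(x) = h(2) exists. h(2) = 20; solving 9x + 4 = 20 for x < 2 gives x = (20 − 4)/9 = 16/9.

16/9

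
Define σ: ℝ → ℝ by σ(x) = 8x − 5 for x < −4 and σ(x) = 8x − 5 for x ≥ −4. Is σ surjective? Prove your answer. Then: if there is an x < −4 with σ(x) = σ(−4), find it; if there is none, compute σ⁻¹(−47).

-21/4

Both pieces are strictly increasing (slopes 8 and 8), so each is injective on its own interval.
The left piece maps (−∞, −4) onto (−∞, −37); the right piece maps [−4, ∞) onto [−37, ∞).
These images together cover ℝ, so σ is surjective.
Because the two images are disjoint, no x < −4 has σ(x) = σ(−4), so we compute σ⁻¹(−47): −47 lies in (−∞, −37), so solve 8x − 5 = −47: x = (−47 + 5)/8 = −21/4.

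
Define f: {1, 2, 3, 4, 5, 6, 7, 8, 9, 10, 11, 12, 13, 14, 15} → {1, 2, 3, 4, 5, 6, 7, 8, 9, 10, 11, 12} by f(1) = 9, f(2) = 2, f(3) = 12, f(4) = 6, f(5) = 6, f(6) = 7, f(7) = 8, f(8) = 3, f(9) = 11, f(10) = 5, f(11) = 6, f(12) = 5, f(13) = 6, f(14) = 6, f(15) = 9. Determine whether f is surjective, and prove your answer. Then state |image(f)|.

No element maps to 1, so f is not surjective.
The image of f is {2, 3, 5, 6, 7, 8, 9, 11, 12}, which has 9 elements.

9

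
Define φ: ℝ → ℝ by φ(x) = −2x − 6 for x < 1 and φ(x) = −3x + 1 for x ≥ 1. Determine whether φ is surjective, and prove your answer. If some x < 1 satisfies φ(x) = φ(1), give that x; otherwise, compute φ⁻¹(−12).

-2

Both pieces are strictly decreasing (slopes −2 and −3), so each is injective on its own interval.
The left piece maps (−∞, 1) onto (−8, ∞); the right piece maps [1, ∞) onto (−∞, −2].
The union (−8, ∞) ∪ (−∞, −2] covers ℝ, so φ is surjective.
For the follow-up: the images overlap, so an x < 1 with φ(x) = φ(1) exists. φ(1) = −2; solving −2x − 6 = −2 for x < 1 gives x = (−2 + 6)/(−2) = −2.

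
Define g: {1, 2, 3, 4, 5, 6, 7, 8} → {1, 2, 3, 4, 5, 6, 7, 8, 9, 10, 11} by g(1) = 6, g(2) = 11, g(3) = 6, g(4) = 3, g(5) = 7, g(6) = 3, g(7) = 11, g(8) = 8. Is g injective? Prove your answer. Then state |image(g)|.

g(1) = 6 = g(3) with 1 ≠ 3, so g is not injective.
The image of g is {3, 6, 7, 8, 11}, which has 5 elements.

5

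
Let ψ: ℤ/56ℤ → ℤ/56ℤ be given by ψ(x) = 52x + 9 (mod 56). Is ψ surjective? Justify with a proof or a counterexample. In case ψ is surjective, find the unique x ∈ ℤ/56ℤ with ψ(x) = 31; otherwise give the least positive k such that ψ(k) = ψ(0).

Recall: ψ is surjective if every y in the codomain equals ψ(x) for some x in the domain.
Since gcd(52, 56) = 4, we have 52x ≡ 0 (mod 4) for all x, so ψ(x) ≡ 1 (mod 4).
But 0 ≢ 1 (mod 4), so 0 ∈ ℤ/56ℤ has no preimage. So ψ is not surjective.
Since ψ is not surjective, we find the least positive k with ψ(k) = ψ(0): this means 52k ≡ 0 (mod 56), i.e. 56 ∣ 52k. Since gcd(52, 56) = 4, dividing through by 4 this holds exactly when 14 ∣ 13k, and as gcd(13, 14) = 1, exactly when 14 ∣ k.
The smallest positive such k is 14.

14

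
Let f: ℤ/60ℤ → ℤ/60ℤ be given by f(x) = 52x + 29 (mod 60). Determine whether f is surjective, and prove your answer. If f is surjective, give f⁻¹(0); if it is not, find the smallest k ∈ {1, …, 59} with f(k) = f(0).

Recall that surjectivity means every element of the codomain has a preimage under f.
Since gcd(52, 60) = 4, we have 52x ≡ 0 (mod 4) for all x, so f(x) ≡ 1 (mod 4).
But 0 ≢ 1 (mod 4), so 0 ∈ ℤ/60ℤ has no preimage. Thus f is not surjective.
Since f is not surjective, we find the least positive k with f(k) = f(0): this means 52k ≡ 0 (mod 60), i.e. 60 ∣ 52k. Since gcd(52, 60) = 4, dividing through by 4 this holds exactly when 15 ∣ 13k, and as gcd(13, 15) = 1, exactly when 15 ∣ k.
The smallest positive such k is 15.

15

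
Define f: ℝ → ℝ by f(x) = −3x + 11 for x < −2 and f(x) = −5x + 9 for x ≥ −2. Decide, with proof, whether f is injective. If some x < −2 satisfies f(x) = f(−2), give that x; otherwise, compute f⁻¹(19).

-8/3

Both pieces are strictly decreasing (slopes −3 and −5), so each is injective on its own interval.
The left piece maps (−∞, −2) onto (17, ∞); the right piece maps [−2, ∞) onto (−∞, 19].
These images overlap. In particular f(−2) = 19 (right piece), and solving −3x + 11 = 19 on the left piece gives x = −8/3 < −2.
So f(−8/3) = f(−2) with −8/3 ≠ −2, and f is not injective. This x = −8/3 is the requested value below −2.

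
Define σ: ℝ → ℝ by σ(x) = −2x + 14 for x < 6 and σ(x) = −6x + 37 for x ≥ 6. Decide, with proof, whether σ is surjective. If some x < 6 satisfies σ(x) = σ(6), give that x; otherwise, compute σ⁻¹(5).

9/2

Both pieces are strictly decreasing (slopes −2 and −6), so each is injective on its own interval.
The left piece maps (−∞, 6) onto (2, ∞); the right piece maps [6, ∞) onto (−∞, 1].
The union (2, ∞) ∪ (−∞, 1] omits the interval between 2 and 1; in particular 2 has no preimage. So σ is not surjective.
Because the two images are disjoint, no x < 6 has σ(x) = σ(6), so we compute σ⁻¹(5): 5 lies in (2, ∞), so solve −2x + 14 = 5: x = (5 − 14)/(−2) = 9/2.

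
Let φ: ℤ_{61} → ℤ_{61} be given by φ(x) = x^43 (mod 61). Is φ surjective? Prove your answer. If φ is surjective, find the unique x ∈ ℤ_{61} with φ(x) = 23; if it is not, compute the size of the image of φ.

37

Since 61 is prime, the nonzero elements of ℤ_{61} form a cyclic group of order 60.
As gcd(43, 60) = 1, raising to the 43rd power is a bijection on this group: if s^43 ≡ t^43 then (st^{−1})^43 = 1, and the only element of order dividing gcd(43, 60) = 1 is 1, so s = t.
With φ(0) = 0 this makes φ injective on all of ℤ_{61}, hence bijective (finite equal-size domain and codomain). In particular φ is surjective.
Since φ is surjective, we find the preimage of 23. The inverse of x ↦ x^43 on (ℤ_{61})^× is x ↦ x^7, because 43·7 = 301 = 5·60 + 1 ≡ 1 (mod 60) and x^{60} = 1 for x ≠ 0 (Fermat). So φ⁻¹(23) = 23^7 mod 61.
Repeated squaring mod 61: 23^1 ≡ 23, 23^2 ≡ 23² = 529 ≡ 41, 23^4 ≡ 41² = 1681 ≡ 34. Since 7 = 4 + 2 + 1, 23^7 ≡ 34·41·23: 34·41 = 1394 ≡ 52, then 52·23 = 1196 ≡ 37. So 23^7 ≡ 37 (mod 61).
Hence φ⁻¹(23) = 37.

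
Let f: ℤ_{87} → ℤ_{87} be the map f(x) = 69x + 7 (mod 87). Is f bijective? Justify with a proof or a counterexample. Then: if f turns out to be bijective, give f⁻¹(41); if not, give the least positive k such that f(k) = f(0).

Recall that f is injective if f(x_1) = f(x_2) implies x_1 = x_2.
We have gcd(69, 87) = 3 > 1. Taking x_1 = 0 and x_2 = 29: f(0) = 7 and f(29) = 69·29 + 7 = 2008 ≡ 7 (mod 87).
So f(0) = f(29) while 0 ≠ 29, hence f is not injective, hence not bijective.
Since f is not bijective, we find the least positive k with f(k) = f(0): this means 69k ≡ 0 (mod 87), i.e. 87 ∣ 69k. Since gcd(69, 87) = 3, dividing through by 3 this holds exactly when 29 ∣ 23k, and as gcd(23, 29) = 1, exactly when 29 ∣ k.
The smallest positive such k is 29.

29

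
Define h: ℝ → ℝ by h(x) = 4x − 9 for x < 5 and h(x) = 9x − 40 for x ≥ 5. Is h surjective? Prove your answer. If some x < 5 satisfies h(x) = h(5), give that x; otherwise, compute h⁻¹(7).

Both pieces are strictly increasing (slopes 4 and 9), so each is injective on its own interval.
The left piece maps (−∞, 5) onto (−∞, 11); the right piece maps [5, ∞) onto [5, ∞).
The union (−∞, 11) ∪ [5, ∞) covers ℝ, so h is surjective.
For the follow-up: the images overlap, so an x < 5 with h(x) = h(5) exists. h(5) = 5; solving 4x − 9 = 5 for x < 5 gives x = (5 + 9)/4 = 7/2.

7/2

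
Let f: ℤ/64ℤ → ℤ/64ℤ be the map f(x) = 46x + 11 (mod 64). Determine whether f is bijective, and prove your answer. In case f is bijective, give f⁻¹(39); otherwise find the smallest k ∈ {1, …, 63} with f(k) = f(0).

By definition, f is injective if f(x_1) = f(x_2) implies x_1 = x_2.
We have gcd(46, 64) = 2 > 1. Taking x_1 = 0 and x_2 = 32: f(0) = 11 and f(32) = 46·32 + 11 = 1483 ≡ 11 (mod 64).
So f(0) = f(32) while 0 ≠ 32, so f is not injective, hence not bijective.
Since f is not bijective, we find the least positive k with f(k) = f(0): this means 46k ≡ 0 (mod 64), i.e. 64 ∣ 46k. Since gcd(46, 64) = 2, dividing through by 2 this holds exactly when 32 ∣ 23k, and as gcd(23, 32) = 1, exactly when 32 ∣ k.
The smallest positive such k is 32.

32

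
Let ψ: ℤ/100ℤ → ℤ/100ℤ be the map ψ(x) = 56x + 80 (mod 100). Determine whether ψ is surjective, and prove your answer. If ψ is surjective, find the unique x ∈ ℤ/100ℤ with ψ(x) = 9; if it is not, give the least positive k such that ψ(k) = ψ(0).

25

Since gcd(56, 100) = 4, we have 56x ≡ 0 (mod 4) for all x, so ψ(x) ≡ 0 (mod 4).
But 1 ≢ 0 (mod 4), so 1 ∈ ℤ/100ℤ has no preimage. So ψ is not surjective.
Since ψ is not surjective, we find the least positive k with ψ(k) = ψ(0): this means 56k ≡ 0 (mod 100), i.e. 100 ∣ 56k. Since gcd(56, 100) = 4, dividing through by 4 this holds exactly when 25 ∣ 14k, and as gcd(14, 25) = 1, exactly when 25 ∣ k.
The smallest positive such k is 25.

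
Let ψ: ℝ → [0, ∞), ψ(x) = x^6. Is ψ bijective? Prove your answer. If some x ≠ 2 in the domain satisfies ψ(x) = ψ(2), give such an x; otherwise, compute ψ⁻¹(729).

-2

ψ(2) = 64 = (−2)^6 = ψ(−2) (since 6 is even), with 2 ≠ −2. So ψ is not injective, hence not bijective.
For the follow-up, such an x exists: taking x = −2 ∈ ℝ gives ψ(−2) = 64 = ψ(2) with −2 ≠ 2.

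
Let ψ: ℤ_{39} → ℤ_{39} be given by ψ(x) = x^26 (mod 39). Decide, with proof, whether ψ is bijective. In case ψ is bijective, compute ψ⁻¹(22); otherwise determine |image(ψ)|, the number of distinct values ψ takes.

14

ψ(5): Repeated squaring mod 39: 5^1 ≡ 5, 5^2 ≡ 5² = 25, 5^4 ≡ 25² = 625 ≡ 1, 5^8 ≡ 1² = 1, 5^16 ≡ 1² = 1. Since 26 = 16 + 8 + 2, 5^26 ≡ 1·1·25: 1·1 = 1, then 1·25 = 25. So 5^26 ≡ 25 (mod 39).
ψ(8): Repeated squaring mod 39: 8^1 ≡ 8, 8^2 ≡ 8² = 64 ≡ 25, 8^4 ≡ 25² = 625 ≡ 1, 8^8 ≡ 1² = 1, 8^16 ≡ 1² = 1. Since 26 = 16 + 8 + 2, 8^26 ≡ 1·1·25: 1·1 = 1, then 1·25 = 25. So 8^26 ≡ 25 (mod 39).
So ψ(5) = ψ(8) = 25 while 5 ≠ 8, so ψ is not injective, hence not bijective.
Since ψ is not bijective, we determine |image(ψ)|. Computing x^26 mod 39 for each x (by repeated squaring, reducing mod 39 at every step), the values ψ(0), ψ(1), …, ψ(38) are: 0, 1, 4, 9, 16, 25, 36, 10, 25, 3, 22, 4, 27, 13, 1, 30, 22, 16, 12, 10, 10, 12, 16, 22, 30, 1, 13, 27, 4, 22, 3, 25, 10, 36, 25, 16, 9, 4, 1.
The distinct values are {0, 1, 3, 4, 9, 10, 12, 13, 16, 22, 25, 27, 30, 36}; there are 14 of them.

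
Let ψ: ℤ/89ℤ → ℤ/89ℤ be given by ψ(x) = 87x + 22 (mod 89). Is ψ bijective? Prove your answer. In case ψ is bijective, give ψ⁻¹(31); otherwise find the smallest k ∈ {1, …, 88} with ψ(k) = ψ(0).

Recall that ψ is injective if ψ(x_1) = ψ(x_2) implies x_1 = x_2.
If ψ(x_1) = ψ(x_2), then 87x_1 ≡ 87x_2 (mod 89). Because gcd(87, 89) = 1, we may cancel 87 to get x_1 ≡ x_2 (mod 89).
We now compute 87⁻¹ mod 89 explicitly. Euclid's algorithm: 89 = 1·87 + 2, 87 = 43·2 + 1; back-substituting gives 1 = 44·87 − 43·89, so 87⁻¹ ≡ 44 (mod 89).
Then y ↦ 44(y − 22) is a two-sided inverse to ψ, so every y ∈ ℤ/89ℤ has a preimage.
Thus ψ is bijective.
Since ψ is bijective, we compute ψ⁻¹(31): solve 87x + 22 ≡ 31 (mod 89), i.e. 87x ≡ 9 (mod 89).
Multiplying by 87⁻¹ = 44 gives x ≡ 44·9 = 396 = 4·89 + 40 ≡ 40 (mod 89).
Check: ψ(40) = 87·40 + 22 = 3502 = 39·89 + 31 ≡ 31 (mod 89).

40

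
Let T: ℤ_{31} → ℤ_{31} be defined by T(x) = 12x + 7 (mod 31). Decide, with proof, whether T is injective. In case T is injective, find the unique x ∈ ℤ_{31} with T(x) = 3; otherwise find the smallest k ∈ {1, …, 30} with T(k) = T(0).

10

If T(x_1) = T(x_2), then 12x_1 ≡ 12x_2 (mod 31). Because gcd(12, 31) = 1, we may cancel 12 to get x_1 ≡ x_2 (mod 31).
Therefore T is injective.
We now compute 12⁻¹ mod 31 explicitly. Euclid's algorithm: 31 = 2·12 + 7, 12 = 1·7 + 5, 7 = 1·5 + 2, 5 = 2·2 + 1; back-substituting gives 1 = 13·12 − 5·31, so 12⁻¹ ≡ 13 (mod 31).
Since T is injective, we find T⁻¹(3): we need 12x ≡ 3 − 7 ≡ 27 (mod 31). Using 12⁻¹ = 13: x ≡ 13·27 = 351 = 11·31 + 10, so x = 10.
Check: T(10) = 12·10 + 7 = 127 = 4·31 + 3 ≡ 3 (mod 31).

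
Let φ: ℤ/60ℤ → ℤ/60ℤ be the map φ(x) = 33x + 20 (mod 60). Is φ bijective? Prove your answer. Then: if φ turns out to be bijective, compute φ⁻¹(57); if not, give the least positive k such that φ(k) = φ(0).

20

Recall: φ is injective when φ(a) = φ(b) forces a = b.
We have gcd(33, 60) = 3 > 1. Taking a = 0 and b = 20: φ(0) = 20 and φ(20) = 33·20 + 20 = 680 ≡ 20 (mod 60).
So φ(0) = φ(20) while 0 ≠ 20, so φ is not injective, hence not bijective.
Since φ is not bijective, we find the least positive k with φ(k) = φ(0): this means 33k ≡ 0 (mod 60), i.e. 60 ∣ 33k. Since gcd(33, 60) = 3, dividing through by 3 this holds exactly when 20 ∣ 11k, and as gcd(11, 20) = 1, exactly when 20 ∣ k.
The smallest positive such k is 20.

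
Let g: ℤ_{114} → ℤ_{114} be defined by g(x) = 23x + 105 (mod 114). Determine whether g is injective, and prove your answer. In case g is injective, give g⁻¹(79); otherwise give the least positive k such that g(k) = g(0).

98

If g(x_1) = g(x_2), then 23x_1 ≡ 23x_2 (mod 114). Because gcd(23, 114) = 1, we may cancel 23 to get x_1 ≡ x_2 (mod 114).
So g is injective.
We now compute 23⁻¹ mod 114 explicitly. Euclid's algorithm: 114 = 4·23 + 22, 23 = 1·22 + 1; back-substituting gives 1 = 5·23 − 1·114, so 23⁻¹ ≡ 5 (mod 114).
Since g is injective, we find g⁻¹(79): we need 23x ≡ 79 − 105 ≡ 88 (mod 114). Using 23⁻¹ = 5: x ≡ 5·88 = 440 = 3·114 + 98, so x = 98.
Check: g(98) = 23·98 + 105 = 2359 = 20·114 + 79 ≡ 79 (mod 114).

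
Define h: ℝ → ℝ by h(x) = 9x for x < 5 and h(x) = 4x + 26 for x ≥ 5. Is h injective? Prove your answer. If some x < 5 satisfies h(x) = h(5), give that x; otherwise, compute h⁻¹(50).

6

Both pieces are strictly increasing (slopes 9 and 4), so each is injective on its own interval.
The left piece maps (−∞, 5) onto (−∞, 45); the right piece maps [5, ∞) onto [46, ∞).
These images are disjoint, so no value is attained by both pieces. So h is injective.
Because the two images are disjoint, no x < 5 has h(x) = h(5), so we compute h⁻¹(50): 50 lies in [46, ∞), so solve 4x + 26 = 50: x = (50 − 26)/4 = 6.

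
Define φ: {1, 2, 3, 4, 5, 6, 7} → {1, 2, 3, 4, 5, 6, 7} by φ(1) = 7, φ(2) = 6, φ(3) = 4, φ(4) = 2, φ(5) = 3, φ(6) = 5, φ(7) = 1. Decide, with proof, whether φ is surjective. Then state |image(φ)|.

7

Every element of the codomain has a preimage: 1 = φ(7), 2 = φ(4), 3 = φ(5), 4 = φ(3), 5 = φ(6), 6 = φ(2), 7 = φ(1).
So φ is surjective.
The image of φ is {1, 2, 3, 4, 5, 6, 7}, which has 7 elements.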